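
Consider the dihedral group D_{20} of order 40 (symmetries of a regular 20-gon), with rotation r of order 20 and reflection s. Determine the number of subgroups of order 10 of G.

|G| = 40 and 10 | 40, so subgroups of order 10 are possible by Lagrange.
The subgroups of order 10 are: {e, r^2, r^4, r^6, r^8, r^10, r^12, r^14, r^16, r^18}; {e, r^4, r^8, r^12, r^16, r^2s, r^6s, r^10s, r^14s, r^18s}; {e, r^4, r^8, r^12, r^16, r^3s, r^7s, r^11s, r^15s, r^19s}; {e, r^4, r^8, r^12, r^16, s, r^4s, r^8s, r^12s, r^16s}; … (5 in all).
So G has 5 subgroups of order 10.

5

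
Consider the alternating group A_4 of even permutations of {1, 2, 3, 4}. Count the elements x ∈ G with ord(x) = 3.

The elements of order 3 are: (2 3 4), (2 4 3), (1 2 3), (1 2 4), (1 3 2), (1 3 4), (1 4 2), (1 4 3).
That's 8.

8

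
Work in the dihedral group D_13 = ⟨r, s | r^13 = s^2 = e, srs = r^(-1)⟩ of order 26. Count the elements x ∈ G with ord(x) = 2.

Enumerating element orders in G gives 13 elements of order 2.

13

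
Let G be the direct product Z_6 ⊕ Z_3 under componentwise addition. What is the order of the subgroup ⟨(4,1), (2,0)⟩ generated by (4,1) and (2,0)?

|⟨(4,1)⟩| = 3 and |⟨(2,0)⟩| = 3, so |H| is a multiple of lcm(3, 3) = 3 and divides |G| = 18.
Closing under the operation: H = {(0,0), (0,1), (0,2), (2,0), (2,1), (2,2), (4,0), (4,1), (4,2)}, so |H| = 9.

9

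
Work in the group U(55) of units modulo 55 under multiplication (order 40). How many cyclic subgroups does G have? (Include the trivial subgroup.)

A cyclic subgroup of order d is generated by each of its φ(d) elements of order d, so the cyclic subgroups of order d number (#elements of order d)/φ(d).
Cyclic subgroups by order — order 1: 1; order 2: 3; order 4: 2; order 5: 1; order 10: 3; order 20: 2.
Total: 12.

12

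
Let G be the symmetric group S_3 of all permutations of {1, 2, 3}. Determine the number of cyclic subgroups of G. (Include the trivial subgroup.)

5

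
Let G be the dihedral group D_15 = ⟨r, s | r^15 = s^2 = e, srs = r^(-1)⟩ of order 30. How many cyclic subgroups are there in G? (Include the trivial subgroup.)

19

Group the elements of G by the cyclic subgroup they generate; each cyclic subgroup of order d accounts for φ(d) elements.
Cyclic subgroups by order — order 1: 1; order 2: 15; order 3: 1; order 5: 1; order 15: 1.
Total: 19.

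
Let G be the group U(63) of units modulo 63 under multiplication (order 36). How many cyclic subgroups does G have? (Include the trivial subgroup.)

A cyclic subgroup of order d is generated by each of its φ(d) elements of order d, so the cyclic subgroups of order d number (#elements of order d)/φ(d).
Cyclic subgroups by order — order 1: 1; order 2: 3; order 3: 4; order 6: 12.
Total: 20.

20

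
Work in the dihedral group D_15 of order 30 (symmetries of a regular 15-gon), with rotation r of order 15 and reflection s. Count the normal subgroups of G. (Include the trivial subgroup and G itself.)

G has 28 subgroups. Checking conjugation-invariance by order — order 1: 1/1 normal; order 2: 0/15 normal; order 3: 1/1 normal; order 5: 1/1 normal; order 6: 0/5 normal; order 10: 0/3 normal; order 15: 1/1 normal; order 30: 1/1 normal.
Total normal subgroups: 5.

5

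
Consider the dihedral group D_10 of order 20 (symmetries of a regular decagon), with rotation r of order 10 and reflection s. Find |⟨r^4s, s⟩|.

10

|⟨r^4s⟩| = 2 and |⟨s⟩| = 2, so |H| is a multiple of lcm(2, 2) = 2 and divides |G| = 20.
Closing under the operation: H = {e, r^2, r^4, r^6, r^8, s, r^2s, r^4s, r^6s, r^8s}, so |H| = 10.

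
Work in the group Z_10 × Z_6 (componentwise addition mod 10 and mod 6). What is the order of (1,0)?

10

The order of (1,0) in Z_10 × Z_6 is lcm(ord(1) in Z_10, ord(0) in Z_6).
ord(1) = 10 and ord(0) = 1, so |⟨(1,0)⟩| = lcm(10, 1) = 10.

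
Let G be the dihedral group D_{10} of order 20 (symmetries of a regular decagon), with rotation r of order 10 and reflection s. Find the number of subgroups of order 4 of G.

|G| = 20 and 4 | 20, so subgroups of order 4 are possible by Lagrange.
The subgroups of order 4 are: {e, r^5, r^2s, r^7s}; {e, r^5, r^3s, r^8s}; {e, r^5, r^4s, r^9s}; {e, r^5, s, r^5s}; … (5 in all).
So G has 5 subgroups of order 4.

5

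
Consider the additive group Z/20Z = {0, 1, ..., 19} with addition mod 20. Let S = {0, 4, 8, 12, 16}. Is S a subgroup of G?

|S| = 5 divides |G| = 20, consistent with Lagrange.
S contains the identity, every element's inverse is in S, and S is closed under +: it is a subgroup.
In fact S = ⟨16⟩.

Yes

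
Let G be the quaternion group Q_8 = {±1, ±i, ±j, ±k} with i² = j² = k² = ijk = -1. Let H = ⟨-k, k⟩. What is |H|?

4

|⟨-k⟩| = 4 and |⟨k⟩| = 4, so |H| is a multiple of lcm(4, 4) = 4 and divides |G| = 8.
Closing under the operation: H = {1, -1, k, -k}, so |H| = 4.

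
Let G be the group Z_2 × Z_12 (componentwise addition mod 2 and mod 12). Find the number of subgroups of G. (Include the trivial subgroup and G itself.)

|G| = 24, so by Lagrange every subgroup order divides 24. Divisors: 1, 2, 3, 4, 6, 8, 12, 24.
Subgroups by order — order 1: 1; order 2: 3; order 3: 1; order 4: 3; order 6: 3; order 8: 1; order 12: 3; order 24: 1.
Total: 1 + 3 + 1 + 3 + 3 + 1 + 3 + 1 = 16.

16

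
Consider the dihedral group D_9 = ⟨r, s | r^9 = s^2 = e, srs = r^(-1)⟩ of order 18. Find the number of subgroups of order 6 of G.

3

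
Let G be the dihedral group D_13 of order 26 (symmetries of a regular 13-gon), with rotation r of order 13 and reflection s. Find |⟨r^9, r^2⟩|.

13

|⟨r^9⟩| = 13 and |⟨r^2⟩| = 13, so |H| is a multiple of lcm(13, 13) = 13 and divides |G| = 26.
Closing under the operation: H = {e, r, r^2, r^3, r^4, r^5, r^6, r^7, r^8, r^9, r^10, r^11, r^12}, so |H| = 13.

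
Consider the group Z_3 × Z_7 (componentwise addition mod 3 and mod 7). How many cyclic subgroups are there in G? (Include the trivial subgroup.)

Group the elements of G by the cyclic subgroup they generate; each cyclic subgroup of order d accounts for φ(d) elements.
Cyclic subgroups by order — order 1: 1; order 3: 1; order 7: 1; order 21: 1.
Total: 4.

4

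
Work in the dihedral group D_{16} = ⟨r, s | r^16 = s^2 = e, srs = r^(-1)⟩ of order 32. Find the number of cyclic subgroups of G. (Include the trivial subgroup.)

21

Each element a generates a cyclic subgroup ⟨a⟩; distinct elements may generate the same one (a cyclic group of order d has φ(d) generators).
Cyclic subgroups by order — order 1: 1; order 2: 17; order 4: 1; order 8: 1; order 16: 1.
Total: 21.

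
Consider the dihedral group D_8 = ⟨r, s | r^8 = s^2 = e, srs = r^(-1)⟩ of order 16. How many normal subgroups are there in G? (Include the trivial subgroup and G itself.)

G has 19 subgroups. Checking conjugation-invariance by order — order 1: 1/1 normal; order 2: 1/9 normal; order 4: 1/5 normal; order 8: 3/3 normal; order 16: 1/1 normal.
Total normal subgroups: 7.

7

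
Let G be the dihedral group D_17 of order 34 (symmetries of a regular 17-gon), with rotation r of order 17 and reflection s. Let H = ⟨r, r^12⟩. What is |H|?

|⟨r⟩| = 17 and |⟨r^12⟩| = 17, so |H| is a multiple of lcm(17, 17) = 17 and divides |G| = 34.
Closing under the operation: H = {e, r, r^2, r^3, r^4, r^5, r^6, r^7, r^8, r^9, r^10, r^11, r^12, r^13, r^14, r^15, r^16}, so |H| = 17.

17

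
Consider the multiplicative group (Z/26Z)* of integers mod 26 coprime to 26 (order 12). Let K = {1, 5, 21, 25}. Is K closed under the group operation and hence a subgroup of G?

|K| = 4 divides |G| = 12, consistent with Lagrange.
K contains the identity, every element's inverse is in K, and K is closed under ·: it is a subgroup.
In fact K = ⟨21⟩.

Yes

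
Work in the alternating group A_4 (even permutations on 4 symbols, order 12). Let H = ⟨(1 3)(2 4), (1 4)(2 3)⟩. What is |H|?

4

|⟨(1 3)(2 4)⟩| = 2 and |⟨(1 4)(2 3)⟩| = 2, so |H| is a multiple of lcm(2, 2) = 2 and divides |G| = 12.
Closing under the operation: H = {e, (1 2)(3 4), (1 3)(2 4), (1 4)(2 3)}, so |H| = 4.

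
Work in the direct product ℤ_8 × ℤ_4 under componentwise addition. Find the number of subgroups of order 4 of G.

7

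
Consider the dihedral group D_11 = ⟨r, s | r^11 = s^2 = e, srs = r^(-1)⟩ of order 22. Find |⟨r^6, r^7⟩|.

11

|⟨r^6⟩| = 11 and |⟨r^7⟩| = 11, so |H| is a multiple of lcm(11, 11) = 11 and divides |G| = 22.
Closing under the operation: H = {e, r, r^2, r^3, r^4, r^5, r^6, r^7, r^8, r^9, r^10}, so |H| = 11.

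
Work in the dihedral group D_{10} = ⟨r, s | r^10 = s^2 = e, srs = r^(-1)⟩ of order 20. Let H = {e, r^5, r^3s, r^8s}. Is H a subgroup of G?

Yes

|H| = 4 divides |G| = 20, consistent with Lagrange.
H contains the identity, every element's inverse is in H, and H is closed under ·: it is a subgroup.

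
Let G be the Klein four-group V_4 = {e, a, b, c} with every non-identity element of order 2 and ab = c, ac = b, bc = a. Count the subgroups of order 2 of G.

|G| = 4 and 2 | 4, so subgroups of order 2 are possible by Lagrange.
The subgroups of order 2 are: {e, a}; {e, b}; {e, c}.
So G has 3 subgroups of order 2.

3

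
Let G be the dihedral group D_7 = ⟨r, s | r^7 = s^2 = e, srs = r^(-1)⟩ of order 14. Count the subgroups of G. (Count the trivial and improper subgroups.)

|G| = 14, so by Lagrange every subgroup order divides 14. Divisors: 1, 2, 7, 14.
Subgroups by order — order 1: 1; order 2: 7; order 7: 1; order 14: 1.
Total: 1 + 7 + 1 + 1 = 10.

10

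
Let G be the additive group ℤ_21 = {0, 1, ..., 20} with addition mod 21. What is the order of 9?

7

In ℤ_21, the order of an element a is n/gcd(a, n).
gcd(9, 21) = 3, so |⟨9⟩| = 21/3 = 7.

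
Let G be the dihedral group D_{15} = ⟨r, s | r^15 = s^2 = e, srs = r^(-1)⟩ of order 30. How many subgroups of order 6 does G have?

|G| = 30 and 6 | 30, so subgroups of order 6 are possible by Lagrange.
The subgroups of order 6 are: {e, r^5, r^10, s, r^5s, r^10s}; {e, r^5, r^10, rs, r^6s, r^11s}; {e, r^5, r^10, r^2s, r^7s, r^12s}; {e, r^5, r^10, r^3s, r^8s, r^13s}; … (5 in all).
So G has 5 subgroups of order 6.

5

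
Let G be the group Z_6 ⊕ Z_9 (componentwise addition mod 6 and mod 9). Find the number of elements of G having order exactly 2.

An element (a,b) has order lcm(ord(a), ord(b)); count pairs with lcm equal to 2.
Enumerating gives 1 such elements.

1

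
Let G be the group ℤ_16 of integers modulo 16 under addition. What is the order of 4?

In ℤ_16, the order of an element a is n/gcd(a, n).
gcd(4, 16) = 4, so |⟨4⟩| = 16/4 = 4.

4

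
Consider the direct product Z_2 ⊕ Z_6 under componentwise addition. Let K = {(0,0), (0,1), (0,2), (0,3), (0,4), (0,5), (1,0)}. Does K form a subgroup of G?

|K| = 7 does not divide |G| = 12, so by Lagrange K is not a subgroup.

No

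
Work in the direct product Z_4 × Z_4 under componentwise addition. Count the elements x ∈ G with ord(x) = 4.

12

An element (a,b) has order lcm(ord(a), ord(b)); count pairs with lcm equal to 4.
Enumerating gives 12 such elements.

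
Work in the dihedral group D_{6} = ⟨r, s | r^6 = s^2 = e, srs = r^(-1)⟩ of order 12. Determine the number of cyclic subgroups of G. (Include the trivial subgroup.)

10

Each element a generates a cyclic subgroup ⟨a⟩; distinct elements may generate the same one (a cyclic group of order d has φ(d) generators).
Cyclic subgroups by order — order 1: 1; order 2: 7; order 3: 1; order 6: 1.
Total: 10.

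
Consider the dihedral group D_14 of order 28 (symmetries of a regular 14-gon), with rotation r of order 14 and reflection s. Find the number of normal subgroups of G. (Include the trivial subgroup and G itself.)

7

G has 28 subgroups. Checking conjugation-invariance by order — order 1: 1/1 normal; order 2: 1/15 normal; order 4: 0/7 normal; order 7: 1/1 normal; order 14: 3/3 normal; order 28: 1/1 normal.
Total normal subgroups: 7.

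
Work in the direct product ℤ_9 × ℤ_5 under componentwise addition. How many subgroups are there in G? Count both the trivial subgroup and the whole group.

|G| = 45, so by Lagrange every subgroup order divides 45. Divisors: 1, 3, 5, 9, 15, 45.
Subgroups by order — order 1: 1; order 3: 1; order 5: 1; order 9: 1; order 15: 1; order 45: 1.
Total: 1 + 1 + 1 + 1 + 1 + 1 = 6.

6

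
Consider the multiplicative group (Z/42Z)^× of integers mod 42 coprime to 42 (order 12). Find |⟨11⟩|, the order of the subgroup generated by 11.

6

Compute successive powers of 11 mod 42: 11, 37, 29, 25, 23, 1; 11^6 ≡ 1 (mod 42).
So |⟨11⟩| = 6.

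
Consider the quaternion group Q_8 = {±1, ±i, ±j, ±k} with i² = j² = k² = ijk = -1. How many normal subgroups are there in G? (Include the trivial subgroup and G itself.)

6

G has 6 subgroups. Checking conjugation-invariance by order — order 1: 1/1 normal; order 2: 1/1 normal; order 4: 3/3 normal; order 8: 1/1 normal.
Total normal subgroups: 6.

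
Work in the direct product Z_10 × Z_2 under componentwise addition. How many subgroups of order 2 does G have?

|G| = 20 and 2 | 20, so subgroups of order 2 are possible by Lagrange.
The subgroups of order 2 are: {(0,0), (0,1)}; {(0,0), (5,0)}; {(0,0), (5,1)}.
So G has 3 subgroups of order 2.

3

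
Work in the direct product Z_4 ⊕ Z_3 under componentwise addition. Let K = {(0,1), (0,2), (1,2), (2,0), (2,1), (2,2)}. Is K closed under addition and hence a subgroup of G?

The identity (0,0) ∉ K, so K is not a subgroup.

No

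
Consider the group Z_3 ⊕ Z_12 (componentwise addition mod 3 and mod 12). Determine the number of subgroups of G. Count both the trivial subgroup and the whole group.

|G| = 36, so by Lagrange every subgroup order divides 36. Divisors: 1, 2, 3, 4, 6, 9, 12, 18, 36.
Subgroups by order — order 1: 1; order 2: 1; order 3: 4; order 4: 1; order 6: 4; order 9: 1; order 12: 4; order 18: 1; order 36: 1.
Total: 1 + 1 + 4 + 1 + 4 + 1 + 4 + 1 + 1 = 18.

18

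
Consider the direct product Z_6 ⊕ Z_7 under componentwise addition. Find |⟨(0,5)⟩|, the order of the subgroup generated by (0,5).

7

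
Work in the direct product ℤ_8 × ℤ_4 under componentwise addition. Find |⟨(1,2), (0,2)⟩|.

16

|⟨(1,2)⟩| = 8 and |⟨(0,2)⟩| = 2, so |H| is a multiple of lcm(8, 2) = 8 and divides |G| = 32.
Closing under the operation: H = {(0,0), (0,2), (1,0), (1,2), (2,0), (2,2), (3,0), (3,2), (4,0), (4,2), (5,0), (5,2), (6,0), (6,2), (7,0), (7,2)}, so |H| = 16.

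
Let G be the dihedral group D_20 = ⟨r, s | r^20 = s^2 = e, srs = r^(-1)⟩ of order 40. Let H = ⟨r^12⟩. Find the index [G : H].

|⟨r^12⟩| = 5 and |G| = 40.
By Lagrange, [G : H] = |G|/|H| = 40/5 = 8.

8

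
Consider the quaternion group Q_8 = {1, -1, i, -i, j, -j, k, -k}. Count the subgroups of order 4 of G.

|G| = 8 and 4 | 8, so subgroups of order 4 are possible by Lagrange.
The subgroups of order 4 are: {1, -1, i, -i}; {1, -1, j, -j}; {1, -1, k, -k}.
So G has 3 subgroups of order 4.

3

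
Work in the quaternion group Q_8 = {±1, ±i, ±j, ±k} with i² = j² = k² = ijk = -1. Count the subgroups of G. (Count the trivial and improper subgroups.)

6

|G| = 8, so by Lagrange every subgroup order divides 8. Divisors: 1, 2, 4, 8.
Subgroups by order — order 1: 1; order 2: 1; order 4: 3; order 8: 1.
Total: 1 + 1 + 3 + 1 = 6.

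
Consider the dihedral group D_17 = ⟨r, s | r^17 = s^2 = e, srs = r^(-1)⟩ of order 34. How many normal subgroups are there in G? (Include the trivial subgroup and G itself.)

G has 20 subgroups. Checking conjugation-invariance by order — order 1: 1/1 normal; order 2: 0/17 normal; order 17: 1/1 normal; order 34: 1/1 normal.
Total normal subgroups: 3.

3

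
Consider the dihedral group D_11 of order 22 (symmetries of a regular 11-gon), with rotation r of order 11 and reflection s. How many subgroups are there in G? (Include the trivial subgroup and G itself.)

|G| = 22, so by Lagrange every subgroup order divides 22. Divisors: 1, 2, 11, 22.
Subgroups by order — order 1: 1; order 2: 11; order 11: 1; order 22: 1.
Total: 1 + 11 + 1 + 1 = 14.

14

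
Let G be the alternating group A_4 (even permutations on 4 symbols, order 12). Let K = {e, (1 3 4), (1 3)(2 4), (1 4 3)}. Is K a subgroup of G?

No

Closure fails: (1 4 3) ∘ (1 3)(2 4) = (2 3 4) ∉ K. So K is not a subgroup.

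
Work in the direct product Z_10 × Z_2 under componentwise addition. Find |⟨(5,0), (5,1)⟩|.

4

|⟨(5,0)⟩| = 2 and |⟨(5,1)⟩| = 2, so |H| is a multiple of lcm(2, 2) = 2 and divides |G| = 20.
Closing under the operation: H = {(0,0), (0,1), (5,0), (5,1)}, so |H| = 4.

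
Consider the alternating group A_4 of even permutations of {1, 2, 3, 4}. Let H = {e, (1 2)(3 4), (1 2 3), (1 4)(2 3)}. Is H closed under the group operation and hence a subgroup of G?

(1 2 3) ∈ H but its inverse (1 3 2) ∉ H, so H is not a subgroup.

No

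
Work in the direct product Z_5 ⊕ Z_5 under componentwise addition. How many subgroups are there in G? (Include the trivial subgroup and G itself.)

|G| = 25, so by Lagrange every subgroup order divides 25. Divisors: 1, 5, 25.
Subgroups by order — order 1: 1; order 5: 6; order 25: 1.
Total: 1 + 6 + 1 = 8.

8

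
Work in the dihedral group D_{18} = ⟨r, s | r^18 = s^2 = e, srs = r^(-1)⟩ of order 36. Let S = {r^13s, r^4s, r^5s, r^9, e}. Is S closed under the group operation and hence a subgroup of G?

|S| = 5 does not divide |G| = 36, so by Lagrange S is not a subgroup.

No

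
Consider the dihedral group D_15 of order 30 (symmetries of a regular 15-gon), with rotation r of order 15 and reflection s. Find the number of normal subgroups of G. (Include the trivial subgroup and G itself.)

G has 28 subgroups. Checking conjugation-invariance by order — order 1: 1/1 normal; order 2: 0/15 normal; order 3: 1/1 normal; order 5: 1/1 normal; order 6: 0/5 normal; order 10: 0/3 normal; order 15: 1/1 normal; order 30: 1/1 normal.
Total normal subgroups: 5.

5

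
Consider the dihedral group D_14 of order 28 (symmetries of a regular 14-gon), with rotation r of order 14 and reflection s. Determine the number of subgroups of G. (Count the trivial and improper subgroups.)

|G| = 28, so by Lagrange every subgroup order divides 28. Divisors: 1, 2, 4, 7, 14, 28.
Subgroups by order — order 1: 1; order 2: 15; order 4: 7; order 7: 1; order 14: 3; order 28: 1.
Total: 1 + 15 + 7 + 1 + 3 + 1 = 28.

28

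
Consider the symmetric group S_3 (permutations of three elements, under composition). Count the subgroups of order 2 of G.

3

|G| = 6 and 2 | 6, so subgroups of order 2 are possible by Lagrange.
The subgroups of order 2 are: {e, (1 2)}; {e, (1 3)}; {e, (2 3)}.
So G has 3 subgroups of order 2.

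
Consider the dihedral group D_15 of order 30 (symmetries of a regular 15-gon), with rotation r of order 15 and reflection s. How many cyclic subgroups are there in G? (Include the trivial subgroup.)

A cyclic subgroup of order d is generated by each of its φ(d) elements of order d, so the cyclic subgroups of order d number (#elements of order d)/φ(d).
Cyclic subgroups by order — order 1: 1; order 2: 15; order 3: 1; order 5: 1; order 15: 1.
Total: 19.

19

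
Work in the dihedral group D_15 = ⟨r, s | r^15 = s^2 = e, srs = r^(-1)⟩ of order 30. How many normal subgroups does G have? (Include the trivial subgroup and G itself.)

G has 28 subgroups. Checking conjugation-invariance by order — order 1: 1/1 normal; order 2: 0/15 normal; order 3: 1/1 normal; order 5: 1/1 normal; order 6: 0/5 normal; order 10: 0/3 normal; order 15: 1/1 normal; order 30: 1/1 normal.
Total normal subgroups: 5.

5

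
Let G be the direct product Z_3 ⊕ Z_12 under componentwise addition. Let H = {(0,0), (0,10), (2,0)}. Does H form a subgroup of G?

No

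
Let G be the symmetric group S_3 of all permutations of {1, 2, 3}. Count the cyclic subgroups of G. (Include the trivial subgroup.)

Each element a generates a cyclic subgroup ⟨a⟩; distinct elements may generate the same one (a cyclic group of order d has φ(d) generators).
Cyclic subgroups by order — order 1: 1; order 2: 3; order 3: 1.
Total: 5.

5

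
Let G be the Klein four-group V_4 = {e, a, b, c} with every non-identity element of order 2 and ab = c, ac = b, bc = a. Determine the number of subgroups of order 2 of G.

|G| = 4 and 2 | 4, so subgroups of order 2 are possible by Lagrange.
The subgroups of order 2 are: {e, a}; {e, b}; {e, c}.
So G has 3 subgroups of order 2.

3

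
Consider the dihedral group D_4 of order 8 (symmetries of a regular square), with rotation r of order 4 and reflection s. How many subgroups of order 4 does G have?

|G| = 8 and 4 | 8, so subgroups of order 4 are possible by Lagrange.
The subgroups of order 4 are: {e, r, r^2, r^3}; {e, r^2, s, r^2s}; {e, r^2, rs, r^3s}.
So G has 3 subgroups of order 4.

3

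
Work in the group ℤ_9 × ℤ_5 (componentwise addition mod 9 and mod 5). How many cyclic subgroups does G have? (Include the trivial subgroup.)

Group the elements of G by the cyclic subgroup they generate; each cyclic subgroup of order d accounts for φ(d) elements.
Cyclic subgroups by order — order 1: 1; order 3: 1; order 5: 1; order 9: 1; order 15: 1; order 45: 1.
Total: 6.

6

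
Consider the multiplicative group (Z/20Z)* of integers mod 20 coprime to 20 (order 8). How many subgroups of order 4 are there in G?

3

|G| = 8 and 4 | 8, so subgroups of order 4 are possible by Lagrange.
The subgroups of order 4 are: {1, 9, 11, 19}; {1, 9, 13, 17}; {1, 3, 7, 9}.
So G has 3 subgroups of order 4.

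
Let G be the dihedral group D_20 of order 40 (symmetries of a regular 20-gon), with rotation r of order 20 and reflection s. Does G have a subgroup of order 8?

8 | 40. A subgroup of order 8 is {e, r^5, r^10, r^15, s, r^5s, r^10s, r^15s}.

Yes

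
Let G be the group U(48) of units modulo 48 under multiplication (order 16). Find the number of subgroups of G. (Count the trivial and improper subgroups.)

27

|G| = 16, so by Lagrange every subgroup order divides 16. Divisors: 1, 2, 4, 8, 16.
Subgroups by order — order 1: 1; order 2: 7; order 4: 11; order 8: 7; order 16: 1.
Total: 1 + 7 + 11 + 7 + 1 = 27.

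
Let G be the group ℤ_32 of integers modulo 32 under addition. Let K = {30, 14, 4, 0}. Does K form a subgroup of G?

4 ∈ K but its inverse 28 ∉ K, so K is not a subgroup.

No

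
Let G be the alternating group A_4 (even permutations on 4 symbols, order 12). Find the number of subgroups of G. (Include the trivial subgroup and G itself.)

|G| = 12, so by Lagrange every subgroup order divides 12. Divisors: 1, 2, 3, 4, 6, 12.
Subgroups by order — order 1: 1; order 2: 3; order 3: 4; order 4: 1; order 6: 0; order 12: 1.
Total: 1 + 3 + 4 + 1 + 0 + 1 = 10.

10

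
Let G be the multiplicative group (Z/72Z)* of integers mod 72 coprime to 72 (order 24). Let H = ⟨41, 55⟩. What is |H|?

|⟨41⟩| = 6 and |⟨55⟩| = 2, so |H| is a multiple of lcm(6, 2) = 6 and divides |G| = 24.
Closing under the operation: H = {1, 7, 17, 23, 25, 31, 41, 47, 49, 55, 65, 71}, so |H| = 12.

12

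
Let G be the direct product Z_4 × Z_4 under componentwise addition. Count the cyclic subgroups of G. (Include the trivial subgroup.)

10

Group the elements of G by the cyclic subgroup they generate; each cyclic subgroup of order d accounts for φ(d) elements.
Cyclic subgroups by order — order 1: 1; order 2: 3; order 4: 6.
Total: 10.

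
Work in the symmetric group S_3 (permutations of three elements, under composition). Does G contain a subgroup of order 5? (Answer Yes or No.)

5 does not divide |G| = 6, so by Lagrange no subgroup of order 5 exists.

No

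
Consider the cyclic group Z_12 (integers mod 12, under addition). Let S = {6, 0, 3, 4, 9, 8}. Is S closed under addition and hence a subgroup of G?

Closure fails: 3 + 4 = 7 ∉ S. So S is not a subgroup.

No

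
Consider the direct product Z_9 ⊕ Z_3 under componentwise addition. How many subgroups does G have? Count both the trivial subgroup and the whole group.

|G| = 27, so by Lagrange every subgroup order divides 27. Divisors: 1, 3, 9, 27.
Subgroups by order — order 1: 1; order 3: 4; order 9: 4; order 27: 1.
Total: 1 + 4 + 4 + 1 = 10.

10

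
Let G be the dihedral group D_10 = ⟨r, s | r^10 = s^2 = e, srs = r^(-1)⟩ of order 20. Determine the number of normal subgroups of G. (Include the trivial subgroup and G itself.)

G has 22 subgroups. Checking conjugation-invariance by order — order 1: 1/1 normal; order 2: 1/11 normal; order 4: 0/5 normal; order 5: 1/1 normal; order 10: 3/3 normal; order 20: 1/1 normal.
Total normal subgroups: 7.

7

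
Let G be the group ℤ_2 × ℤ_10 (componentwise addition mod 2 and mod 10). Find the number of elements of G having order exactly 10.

12

An element (a,b) has order lcm(ord(a), ord(b)); count pairs with lcm equal to 10.
Enumerating gives 12 such elements.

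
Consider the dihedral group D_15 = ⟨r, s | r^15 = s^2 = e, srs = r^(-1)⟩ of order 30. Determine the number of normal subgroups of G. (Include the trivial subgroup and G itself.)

5

G has 28 subgroups. Checking conjugation-invariance by order — order 1: 1/1 normal; order 2: 0/15 normal; order 3: 1/1 normal; order 5: 1/1 normal; order 6: 0/5 normal; order 10: 0/3 normal; order 15: 1/1 normal; order 30: 1/1 normal.
Total normal subgroups: 5.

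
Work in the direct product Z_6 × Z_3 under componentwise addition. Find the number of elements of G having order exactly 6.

An element (a,b) has order lcm(ord(a), ord(b)); count pairs with lcm equal to 6.
Enumerating gives 8 such elements.

8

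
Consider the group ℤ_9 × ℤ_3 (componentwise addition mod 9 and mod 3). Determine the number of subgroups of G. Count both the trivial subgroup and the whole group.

10

|G| = 27, so by Lagrange every subgroup order divides 27. Divisors: 1, 3, 9, 27.
Subgroups by order — order 1: 1; order 3: 4; order 9: 4; order 27: 1.
Total: 1 + 4 + 4 + 1 = 10.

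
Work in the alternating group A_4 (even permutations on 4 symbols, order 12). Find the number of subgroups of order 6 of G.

0

|G| = 12 and 6 | 12, so subgroups of order 6 are possible by Lagrange.
Checking all subgroups of G, none has order 6.
So G has 0 subgroups of order 6.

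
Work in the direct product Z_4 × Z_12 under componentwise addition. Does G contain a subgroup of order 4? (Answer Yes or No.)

4 | 48. A subgroup of order 4 is {(0,0), (0,3), (0,6), (0,9)}.

Yes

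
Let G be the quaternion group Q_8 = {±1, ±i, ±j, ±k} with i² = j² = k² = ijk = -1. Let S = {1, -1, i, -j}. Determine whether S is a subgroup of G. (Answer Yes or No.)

-j ∈ S but its inverse j ∉ S, so S is not a subgroup.

No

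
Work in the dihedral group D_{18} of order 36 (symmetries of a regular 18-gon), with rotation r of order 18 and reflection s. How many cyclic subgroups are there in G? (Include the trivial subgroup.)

Each element a generates a cyclic subgroup ⟨a⟩; distinct elements may generate the same one (a cyclic group of order d has φ(d) generators).
Cyclic subgroups by order — order 1: 1; order 2: 19; order 3: 1; order 6: 1; order 9: 1; order 18: 1.
Total: 24.

24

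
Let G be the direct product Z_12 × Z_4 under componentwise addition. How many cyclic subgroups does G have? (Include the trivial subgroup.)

20

Each element a generates a cyclic subgroup ⟨a⟩; distinct elements may generate the same one (a cyclic group of order d has φ(d) generators).
Cyclic subgroups by order — order 1: 1; order 2: 3; order 3: 1; order 4: 6; order 6: 3; order 12: 6.
Total: 20.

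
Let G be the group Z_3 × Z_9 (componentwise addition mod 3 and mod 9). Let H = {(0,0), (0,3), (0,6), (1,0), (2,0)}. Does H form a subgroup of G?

No

|H| = 5 does not divide |G| = 27, so by Lagrange H is not a subgroup.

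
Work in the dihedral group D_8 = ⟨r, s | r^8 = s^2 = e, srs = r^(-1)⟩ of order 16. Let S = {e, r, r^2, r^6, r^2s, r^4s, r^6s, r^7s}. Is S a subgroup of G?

No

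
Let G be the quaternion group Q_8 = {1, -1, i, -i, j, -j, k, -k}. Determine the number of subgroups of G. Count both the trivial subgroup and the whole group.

|G| = 8, so by Lagrange every subgroup order divides 8. Divisors: 1, 2, 4, 8.
Subgroups by order — order 1: 1; order 2: 1; order 4: 3; order 8: 1.
Total: 1 + 1 + 3 + 1 = 6.

6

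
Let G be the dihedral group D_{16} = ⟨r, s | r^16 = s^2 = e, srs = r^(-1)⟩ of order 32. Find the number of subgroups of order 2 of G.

17

|G| = 32 and 2 | 32, so subgroups of order 2 are possible by Lagrange.
The subgroups of order 2 are: {e, r^10s}; {e, r^11s}; {e, r^12s}; {e, r^13s}; … (17 in all).
So G has 17 subgroups of order 2.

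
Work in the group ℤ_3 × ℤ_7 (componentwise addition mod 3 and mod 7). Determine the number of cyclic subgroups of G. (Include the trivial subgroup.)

4

A cyclic subgroup of order d is generated by each of its φ(d) elements of order d, so the cyclic subgroups of order d number (#elements of order d)/φ(d).
Cyclic subgroups by order — order 1: 1; order 3: 1; order 7: 1; order 21: 1.
Total: 4.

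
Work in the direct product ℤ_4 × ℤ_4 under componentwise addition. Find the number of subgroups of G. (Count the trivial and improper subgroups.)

|G| = 16, so by Lagrange every subgroup order divides 16. Divisors: 1, 2, 4, 8, 16.
Subgroups by order — order 1: 1; order 2: 3; order 4: 7; order 8: 3; order 16: 1.
Total: 1 + 3 + 7 + 3 + 1 = 15.

15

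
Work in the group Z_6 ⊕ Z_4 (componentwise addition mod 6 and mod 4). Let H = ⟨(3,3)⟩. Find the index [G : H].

6

|⟨(3,3)⟩| = 4 and |G| = 24.
By Lagrange, [G : H] = |G|/|H| = 24/4 = 6.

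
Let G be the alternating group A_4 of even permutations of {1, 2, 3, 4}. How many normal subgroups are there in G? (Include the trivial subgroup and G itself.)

3

G has 10 subgroups. Checking conjugation-invariance by order — order 1: 1/1 normal; order 2: 0/3 normal; order 3: 0/4 normal; order 4: 1/1 normal; order 12: 1/1 normal.
Total normal subgroups: 3.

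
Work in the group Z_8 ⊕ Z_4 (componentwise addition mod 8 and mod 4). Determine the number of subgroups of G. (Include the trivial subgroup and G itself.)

22

|G| = 32, so by Lagrange every subgroup order divides 32. Divisors: 1, 2, 4, 8, 16, 32.
Subgroups by order — order 1: 1; order 2: 3; order 4: 7; order 8: 7; order 16: 3; order 32: 1.
Total: 1 + 3 + 7 + 7 + 3 + 1 = 22.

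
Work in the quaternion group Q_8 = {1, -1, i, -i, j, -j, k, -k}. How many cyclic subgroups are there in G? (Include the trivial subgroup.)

5

A cyclic subgroup of order d is generated by each of its φ(d) elements of order d, so the cyclic subgroups of order d number (#elements of order d)/φ(d).
Cyclic subgroups by order — order 1: 1; order 2: 1; order 4: 3.
Total: 5.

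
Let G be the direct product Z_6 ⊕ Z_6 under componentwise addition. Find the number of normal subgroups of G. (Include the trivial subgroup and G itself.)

30

G is abelian, so every subgroup is normal.
G has 30 subgroups in total, hence 30 normal subgroups.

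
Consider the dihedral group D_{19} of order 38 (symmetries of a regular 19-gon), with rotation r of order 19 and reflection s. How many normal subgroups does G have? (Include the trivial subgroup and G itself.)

G has 22 subgroups. Checking conjugation-invariance by order — order 1: 1/1 normal; order 2: 0/19 normal; order 19: 1/1 normal; order 38: 1/1 normal.
Total normal subgroups: 3.

3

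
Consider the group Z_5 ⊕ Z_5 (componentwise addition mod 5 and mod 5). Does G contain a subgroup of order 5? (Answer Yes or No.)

Yes

5 | 25. A subgroup of order 5 is {(0,0), (0,1), (0,2), (0,3), (0,4)}.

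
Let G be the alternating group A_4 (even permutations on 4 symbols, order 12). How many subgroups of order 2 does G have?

3

|G| = 12 and 2 | 12, so subgroups of order 2 are possible by Lagrange.
The subgroups of order 2 are: {e, (1 2)(3 4)}; {e, (1 3)(2 4)}; {e, (1 4)(2 3)}.
So G has 3 subgroups of order 2.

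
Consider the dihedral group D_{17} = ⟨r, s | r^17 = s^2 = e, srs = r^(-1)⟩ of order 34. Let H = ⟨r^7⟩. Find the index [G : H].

|⟨r^7⟩| = 17 and |G| = 34.
By Lagrange, [G : H] = |G|/|H| = 34/17 = 2.

2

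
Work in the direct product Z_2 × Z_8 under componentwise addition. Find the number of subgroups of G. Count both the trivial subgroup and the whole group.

|G| = 16, so by Lagrange every subgroup order divides 16. Divisors: 1, 2, 4, 8, 16.
Subgroups by order — order 1: 1; order 2: 3; order 4: 3; order 8: 3; order 16: 1.
Total: 1 + 3 + 3 + 3 + 1 = 11.

11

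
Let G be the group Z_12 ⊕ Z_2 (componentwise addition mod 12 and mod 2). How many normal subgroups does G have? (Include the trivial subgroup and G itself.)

G is abelian, so every subgroup is normal.
G has 16 subgroups in total, hence 16 normal subgroups.

16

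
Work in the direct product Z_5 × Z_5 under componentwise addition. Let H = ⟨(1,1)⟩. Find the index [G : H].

5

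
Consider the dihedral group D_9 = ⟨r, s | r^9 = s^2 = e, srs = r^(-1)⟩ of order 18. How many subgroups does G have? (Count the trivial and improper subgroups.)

16

|G| = 18, so by Lagrange every subgroup order divides 18. Divisors: 1, 2, 3, 6, 9, 18.
Subgroups by order — order 1: 1; order 2: 9; order 3: 1; order 6: 3; order 9: 1; order 18: 1.
Total: 1 + 9 + 1 + 3 + 1 + 1 = 16.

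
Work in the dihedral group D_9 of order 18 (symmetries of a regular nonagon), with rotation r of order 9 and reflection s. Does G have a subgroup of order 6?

6 | 18. A subgroup of order 6 is {e, r^3, r^6, r^2s, r^5s, r^8s}.

Yes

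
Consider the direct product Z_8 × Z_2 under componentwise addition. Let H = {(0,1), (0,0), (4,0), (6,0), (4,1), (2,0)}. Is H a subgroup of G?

No

|H| = 6 does not divide |G| = 16, so by Lagrange H is not a subgroup.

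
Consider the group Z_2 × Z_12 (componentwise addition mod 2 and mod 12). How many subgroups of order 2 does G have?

|G| = 24 and 2 | 24, so subgroups of order 2 are possible by Lagrange.
The subgroups of order 2 are: {(0,0), (0,6)}; {(0,0), (1,0)}; {(0,0), (1,6)}.
So G has 3 subgroups of order 2.

3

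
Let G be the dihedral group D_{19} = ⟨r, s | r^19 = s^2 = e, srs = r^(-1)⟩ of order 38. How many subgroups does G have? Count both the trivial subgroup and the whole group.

22

|G| = 38, so by Lagrange every subgroup order divides 38. Divisors: 1, 2, 19, 38.
Subgroups by order — order 1: 1; order 2: 19; order 19: 1; order 38: 1.
Total: 1 + 19 + 1 + 1 = 22.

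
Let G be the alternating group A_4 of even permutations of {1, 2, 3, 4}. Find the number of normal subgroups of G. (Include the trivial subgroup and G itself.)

G has 10 subgroups. Checking conjugation-invariance by order — order 1: 1/1 normal; order 2: 0/3 normal; order 3: 0/4 normal; order 4: 1/1 normal; order 12: 1/1 normal.
Total normal subgroups: 3.

3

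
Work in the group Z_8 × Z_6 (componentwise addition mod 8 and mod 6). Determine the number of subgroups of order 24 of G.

|G| = 48 and 24 | 48, so subgroups of order 24 are possible by Lagrange.
The subgroups of order 24 are: {(0,0), (0,1), (0,2), (0,3), (0,4), (0,5), (2,0), (2,1), (2,2), (2,3), (2,4), (2,5), (4,0), (4,1), (4,2), (4,3), (4,4), (4,5), (6,0), (6,1), (6,2), (6,3), (6,4), (6,5)}; {(0,0), (0,2), (0,4), (1,0), (1,2), (1,4), (2,0), (2,2), (2,4), (3,0), (3,2), (3,4), (4,0), (4,2), (4,4), (5,0), (5,2), (5,4), (6,0), (6,2), (6,4), (7,0), (7,2), (7,4)}; {(0,0), (0,2), (0,4), (1,1), (1,3), (1,5), (2,0), (2,2), (2,4), (3,1), (3,3), (3,5), (4,0), (4,2), (4,4), (5,1), (5,3), (5,5), (6,0), (6,2), (6,4), (7,1), (7,3), (7,5)}.
So G has 3 subgroups of order 24.

3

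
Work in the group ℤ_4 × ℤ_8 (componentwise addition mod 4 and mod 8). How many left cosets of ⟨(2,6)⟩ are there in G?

8

|⟨(2,6)⟩| = 4 and |G| = 32.
By Lagrange, [G : H] = |G|/|H| = 32/4 = 8.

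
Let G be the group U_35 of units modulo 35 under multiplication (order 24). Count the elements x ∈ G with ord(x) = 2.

The elements of order 2 are: 6, 29, 34.
That's 3.

3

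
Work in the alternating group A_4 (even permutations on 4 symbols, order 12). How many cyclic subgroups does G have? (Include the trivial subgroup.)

8

Each element a generates a cyclic subgroup ⟨a⟩; distinct elements may generate the same one (a cyclic group of order d has φ(d) generators).
Cyclic subgroups by order — order 1: 1; order 2: 3; order 3: 4.
Total: 8.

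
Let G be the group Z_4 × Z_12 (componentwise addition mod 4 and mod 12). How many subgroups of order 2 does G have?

3

|G| = 48 and 2 | 48, so subgroups of order 2 are possible by Lagrange.
The subgroups of order 2 are: {(0,0), (0,6)}; {(0,0), (2,0)}; {(0,0), (2,6)}.
So G has 3 subgroups of order 2.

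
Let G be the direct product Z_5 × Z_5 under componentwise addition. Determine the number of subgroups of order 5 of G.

6

|G| = 25 and 5 | 25, so subgroups of order 5 are possible by Lagrange.
The subgroups of order 5 are: {(0,0), (0,1), (0,2), (0,3), (0,4)}; {(0,0), (1,0), (2,0), (3,0), (4,0)}; {(0,0), (1,1), (2,2), (3,3), (4,4)}; {(0,0), (1,2), (2,4), (3,1), (4,3)}; … (6 in all).
So G has 6 subgroups of order 5.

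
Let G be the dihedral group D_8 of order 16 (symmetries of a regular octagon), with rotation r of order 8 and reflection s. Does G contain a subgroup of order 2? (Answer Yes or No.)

Yes

2 | 16. A subgroup of order 2 is {e, r^2s}.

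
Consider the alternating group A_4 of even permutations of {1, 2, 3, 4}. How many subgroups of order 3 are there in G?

4

|G| = 12 and 3 | 12, so subgroups of order 3 are possible by Lagrange.
The subgroups of order 3 are: {e, (1 2 3), (1 3 2)}; {e, (1 2 4), (1 4 2)}; {e, (1 3 4), (1 4 3)}; {e, (2 3 4), (2 4 3)}.
So G has 4 subgroups of order 3.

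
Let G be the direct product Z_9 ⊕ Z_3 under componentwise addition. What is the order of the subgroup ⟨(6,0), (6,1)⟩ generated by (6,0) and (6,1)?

9

|⟨(6,0)⟩| = 3 and |⟨(6,1)⟩| = 3, so |H| is a multiple of lcm(3, 3) = 3 and divides |G| = 27.
Closing under the operation: H = {(0,0), (0,1), (0,2), (3,0), (3,1), (3,2), (6,0), (6,1), (6,2)}, so |H| = 9.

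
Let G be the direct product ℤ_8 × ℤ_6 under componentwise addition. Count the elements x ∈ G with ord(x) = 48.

0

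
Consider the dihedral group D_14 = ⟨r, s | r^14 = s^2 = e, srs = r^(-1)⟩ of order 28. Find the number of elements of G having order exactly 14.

The elements of order 14 are: r, r^3, r^5, r^9, r^11, r^13.
That's 6.

6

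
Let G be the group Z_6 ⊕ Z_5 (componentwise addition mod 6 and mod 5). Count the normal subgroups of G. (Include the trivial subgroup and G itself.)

8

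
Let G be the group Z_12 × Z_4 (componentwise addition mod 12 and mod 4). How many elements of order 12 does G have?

An element (a,b) has order lcm(ord(a), ord(b)); count pairs with lcm equal to 12.
Enumerating gives 24 such elements.

24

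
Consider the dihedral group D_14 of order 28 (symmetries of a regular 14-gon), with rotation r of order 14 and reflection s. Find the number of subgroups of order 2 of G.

|G| = 28 and 2 | 28, so subgroups of order 2 are possible by Lagrange.
The subgroups of order 2 are: {e, r^10s}; {e, r^11s}; {e, r^12s}; {e, r^13s}; … (15 in all).
So G has 15 subgroups of order 2.

15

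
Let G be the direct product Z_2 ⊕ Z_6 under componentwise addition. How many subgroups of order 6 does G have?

|G| = 12 and 6 | 12, so subgroups of order 6 are possible by Lagrange.
The subgroups of order 6 are: {(0,0), (0,1), (0,2), (0,3), (0,4), (0,5)}; {(0,0), (0,2), (0,4), (1,0), (1,2), (1,4)}; {(0,0), (0,2), (0,4), (1,1), (1,3), (1,5)}.
So G has 3 subgroups of order 6.

3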